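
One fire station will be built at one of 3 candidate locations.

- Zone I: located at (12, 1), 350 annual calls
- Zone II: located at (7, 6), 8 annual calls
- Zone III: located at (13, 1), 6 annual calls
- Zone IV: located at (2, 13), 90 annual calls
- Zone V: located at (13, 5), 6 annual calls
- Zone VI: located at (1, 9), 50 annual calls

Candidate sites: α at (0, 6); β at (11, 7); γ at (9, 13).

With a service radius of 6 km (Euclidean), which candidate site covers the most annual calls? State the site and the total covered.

Coverage radius r = 6 km; a point is covered iff (Δx)²+(Δy)² ≤ 6² = 36.
  α (0, 6): covers {Zone VI} → 50
  β (11, 7): covers {Zone II, Zone V} → 14
  γ (9, 13): covers {none} → 0
Maximum coverage at α: 50 annual calls.

α, covering 50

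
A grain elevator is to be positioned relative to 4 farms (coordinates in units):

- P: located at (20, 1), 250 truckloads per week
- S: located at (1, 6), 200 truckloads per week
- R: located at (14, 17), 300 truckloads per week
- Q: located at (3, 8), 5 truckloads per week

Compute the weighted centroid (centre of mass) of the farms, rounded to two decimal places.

The minimiser of Σwᵢ‖p−pᵢ‖² is the weighted centroid p* = (Σwᵢpᵢ)/(Σwᵢ).
Σwᵢ = 755.
Σwᵢxᵢ = 250·20 + 200·1 + 300·14 + 5·3 = 9415.
Σwᵢyᵢ = 250·1 + 200·6 + 300·17 + 5·8 = 6590.
x* = 9415/755 = 12.47, y* = 6590/755 = 8.73.

(12.47, 8.73)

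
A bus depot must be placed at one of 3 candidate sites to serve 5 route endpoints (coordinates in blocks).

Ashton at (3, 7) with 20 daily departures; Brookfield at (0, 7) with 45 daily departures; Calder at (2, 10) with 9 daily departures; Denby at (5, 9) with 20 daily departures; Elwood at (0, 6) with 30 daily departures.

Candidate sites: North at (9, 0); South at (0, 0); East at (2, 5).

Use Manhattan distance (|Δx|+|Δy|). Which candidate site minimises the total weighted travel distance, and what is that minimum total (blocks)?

Total weighted distance at each candidate:
  North (9, 0): total = 1843
  South (0, 0): total = 1083
  East (2, 5): total = 515
Minimum is at East with total 515 blocks.

East, total 515 blocks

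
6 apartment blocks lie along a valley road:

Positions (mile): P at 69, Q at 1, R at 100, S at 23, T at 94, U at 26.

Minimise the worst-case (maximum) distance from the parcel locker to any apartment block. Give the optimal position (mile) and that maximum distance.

The 1-center on a line is the midpoint of the two extreme points: leftmost at 1, rightmost at 100.
Optimal location = (1 + 100)/2 = 50.5; maximum distance = (100 − 1)/2 = 49.5.

location 50.5, max distance 49.5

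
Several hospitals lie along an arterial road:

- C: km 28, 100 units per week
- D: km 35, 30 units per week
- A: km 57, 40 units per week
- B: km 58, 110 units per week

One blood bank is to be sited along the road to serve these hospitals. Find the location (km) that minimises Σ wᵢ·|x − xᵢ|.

For a sum of weighted absolute distances on a line, the optimum is the weighted median (not the mean). Total weight W = 280; half-weight = 140.
Sort by position and accumulate weight:
  km 28 (C, w=100) → cum 100
  km 35 (D, w=30) → cum 130
  km 57 (A, w=40) → cum 170  ≥ 140 → median here
  km 58 (B, w=110) → cum 280
Optimal location: km 57.

x = 57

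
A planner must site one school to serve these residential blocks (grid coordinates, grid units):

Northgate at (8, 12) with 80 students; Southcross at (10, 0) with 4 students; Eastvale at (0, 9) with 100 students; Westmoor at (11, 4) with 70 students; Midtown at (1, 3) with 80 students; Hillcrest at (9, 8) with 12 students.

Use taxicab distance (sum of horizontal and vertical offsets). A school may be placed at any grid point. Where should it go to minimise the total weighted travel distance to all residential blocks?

Manhattan distance separates: Σwᵢ(|x−xᵢ|+|y−yᵢ|) = Σwᵢ|x−xᵢ| + Σwᵢ|y−yᵢ|, so x and y are optimised independently as 1-D weighted medians.
Total weight W = 346; half = 173.
x-coordinate, sorted with cumulative weight:
  x=0 (Eastvale, w=100) cum 100
  x=1 (Midtown, w=80) cum 180  ← median
  x=8 (Northgate, w=80) cum 260
  x=9 (Hillcrest, w=12) cum 272
  x=10 (Southcross, w=4) cum 276
  x=11 (Westmoor, w=70) cum 346
⇒ x* = 1
y-coordinate, sorted with cumulative weight:
  y=0 (Southcross, w=4) cum 4
  y=3 (Midtown, w=80) cum 84
  y=4 (Westmoor, w=70) cum 154
  y=8 (Hillcrest, w=12) cum 166
  y=9 (Eastvale, w=100) cum 266  ← median
  y=12 (Northgate, w=80) cum 346
⇒ y* = 9

(1, 9)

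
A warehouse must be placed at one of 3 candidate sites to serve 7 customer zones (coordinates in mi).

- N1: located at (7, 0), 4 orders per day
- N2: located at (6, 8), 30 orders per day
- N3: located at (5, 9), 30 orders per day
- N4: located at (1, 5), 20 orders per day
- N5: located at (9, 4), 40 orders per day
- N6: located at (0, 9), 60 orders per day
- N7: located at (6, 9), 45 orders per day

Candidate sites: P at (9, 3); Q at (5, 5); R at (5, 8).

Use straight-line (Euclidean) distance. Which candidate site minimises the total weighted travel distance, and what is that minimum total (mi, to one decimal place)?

R, total 788.8 mi

Total weighted distance at each candidate:
  P (9, 3): total = 1561.5
  Q (5, 5): total = 1051.1
  R (5, 8): total = 788.8
Minimum is at R with total 788.8 mi.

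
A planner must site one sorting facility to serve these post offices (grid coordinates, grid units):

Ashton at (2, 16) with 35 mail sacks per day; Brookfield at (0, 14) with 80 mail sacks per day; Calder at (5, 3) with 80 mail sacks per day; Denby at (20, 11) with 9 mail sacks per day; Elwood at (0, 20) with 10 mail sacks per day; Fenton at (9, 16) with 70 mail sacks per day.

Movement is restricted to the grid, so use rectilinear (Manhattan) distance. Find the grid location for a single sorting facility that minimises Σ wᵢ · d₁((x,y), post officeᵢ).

(5, 14)

Manhattan distance separates: Σwᵢ(|x−xᵢ|+|y−yᵢ|) = Σwᵢ|x−xᵢ| + Σwᵢ|y−yᵢ|, so x and y are optimised independently as 1-D weighted medians.
Total weight W = 284; half = 142.
x-coordinate, sorted with cumulative weight:
  x=0 (Brookfield, w=80) cum 80
  x=0 (Elwood, w=10) cum 90
  x=2 (Ashton, w=35) cum 125
  x=5 (Calder, w=80) cum 205  ← median
  x=9 (Fenton, w=70) cum 275
  x=20 (Denby, w=9) cum 284
⇒ x* = 5
y-coordinate, sorted with cumulative weight:
  y=3 (Calder, w=80) cum 80
  y=11 (Denby, w=9) cum 89
  y=14 (Brookfield, w=80) cum 169  ← median
  y=16 (Ashton, w=35) cum 204
  y=16 (Fenton, w=70) cum 274
  y=20 (Elwood, w=10) cum 284
⇒ y* = 14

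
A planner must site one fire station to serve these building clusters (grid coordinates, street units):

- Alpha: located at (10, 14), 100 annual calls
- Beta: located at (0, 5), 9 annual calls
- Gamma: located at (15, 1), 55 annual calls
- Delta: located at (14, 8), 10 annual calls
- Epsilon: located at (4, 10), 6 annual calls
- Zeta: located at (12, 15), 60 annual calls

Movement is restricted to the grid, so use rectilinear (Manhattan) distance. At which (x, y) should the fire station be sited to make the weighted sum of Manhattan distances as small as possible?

Manhattan distance separates: Σwᵢ(|x−xᵢ|+|y−yᵢ|) = Σwᵢ|x−xᵢ| + Σwᵢ|y−yᵢ|, so x and y are optimised independently as 1-D weighted medians.
Total weight W = 240; half = 120.
x-coordinate, sorted with cumulative weight:
  x=0 (Beta, w=9) cum 9
  x=4 (Epsilon, w=6) cum 15
  x=10 (Alpha, w=100) cum 115
  x=12 (Zeta, w=60) cum 175  ← median
  x=14 (Delta, w=10) cum 185
  x=15 (Gamma, w=55) cum 240
⇒ x* = 12
y-coordinate, sorted with cumulative weight:
  y=1 (Gamma, w=55) cum 55
  y=5 (Beta, w=9) cum 64
  y=8 (Delta, w=10) cum 74
  y=10 (Epsilon, w=6) cum 80
  y=14 (Alpha, w=100) cum 180  ← median
  y=15 (Zeta, w=60) cum 240
⇒ y* = 14

(12, 14)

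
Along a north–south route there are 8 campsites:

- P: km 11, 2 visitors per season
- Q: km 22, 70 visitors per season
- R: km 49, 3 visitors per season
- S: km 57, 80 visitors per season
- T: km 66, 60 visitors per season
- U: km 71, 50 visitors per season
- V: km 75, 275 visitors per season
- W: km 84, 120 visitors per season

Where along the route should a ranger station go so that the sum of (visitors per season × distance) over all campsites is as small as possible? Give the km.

For a sum of weighted absolute distances on a line, the optimum is the weighted median (not the mean). Total weight W = 660; half-weight = 330.
Sort by position and accumulate weight:
  km 11 (P, w=2) → cum 2
  km 22 (Q, w=70) → cum 72
  km 49 (R, w=3) → cum 75
  km 57 (S, w=80) → cum 155
  km 66 (T, w=60) → cum 215
  km 71 (U, w=50) → cum 265
  km 75 (V, w=275) → cum 540  ≥ 330 → median here
  km 84 (W, w=120) → cum 660
Optimal location: km 75.

x = 75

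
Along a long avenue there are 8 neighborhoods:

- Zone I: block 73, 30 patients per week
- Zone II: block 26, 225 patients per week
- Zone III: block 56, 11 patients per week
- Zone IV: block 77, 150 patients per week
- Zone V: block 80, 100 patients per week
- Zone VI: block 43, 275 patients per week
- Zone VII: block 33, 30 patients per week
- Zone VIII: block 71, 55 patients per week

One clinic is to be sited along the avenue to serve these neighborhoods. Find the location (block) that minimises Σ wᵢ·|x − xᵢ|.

x = 43

For a sum of weighted absolute distances on a line, the optimum is the weighted median (not the mean). Total weight W = 876; half-weight = 438.
Sort by position and accumulate weight:
  block 26 (Zone II, w=225) → cum 225
  block 33 (Zone VII, w=30) → cum 255
  block 43 (Zone VI, w=275) → cum 530  ≥ 438 → median here
  block 56 (Zone III, w=11) → cum 541
  block 71 (Zone VIII, w=55) → cum 596
  block 73 (Zone I, w=30) → cum 626
  block 77 (Zone IV, w=150) → cum 776
  block 80 (Zone V, w=100) → cum 876
Optimal location: block 43.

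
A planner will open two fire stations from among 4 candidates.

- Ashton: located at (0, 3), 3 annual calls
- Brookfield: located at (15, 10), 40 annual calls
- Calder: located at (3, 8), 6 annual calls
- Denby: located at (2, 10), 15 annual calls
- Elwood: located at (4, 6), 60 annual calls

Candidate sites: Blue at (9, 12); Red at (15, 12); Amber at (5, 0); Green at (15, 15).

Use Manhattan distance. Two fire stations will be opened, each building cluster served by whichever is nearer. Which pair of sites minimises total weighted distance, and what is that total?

Evaluate every pair (each demand assigned to the nearer of the two):
  {Red, Amber}: total = 779
  {Amber, Green}: total = 899
  {Blue, Amber}: total = 959
  {Blue, Red}: total = 989
  {Blue, Green}: total = 1109
  {Red, Green}: total = 1493
Best pair: {Red, Amber} with total 779.

{Red, Amber}, total 779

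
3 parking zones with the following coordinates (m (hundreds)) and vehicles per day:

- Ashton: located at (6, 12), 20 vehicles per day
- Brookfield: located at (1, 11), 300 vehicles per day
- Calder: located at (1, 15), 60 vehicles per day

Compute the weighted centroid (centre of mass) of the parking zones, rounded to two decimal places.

The minimiser of Σwᵢ‖p−pᵢ‖² is the weighted centroid p* = (Σwᵢpᵢ)/(Σwᵢ).
Σwᵢ = 380.
Σwᵢxᵢ = 20·6 + 300·1 + 60·1 = 480.
Σwᵢyᵢ = 20·12 + 300·11 + 60·15 = 4440.
x* = 480/380 = 1.26, y* = 4440/380 = 11.68.

(1.26, 11.68)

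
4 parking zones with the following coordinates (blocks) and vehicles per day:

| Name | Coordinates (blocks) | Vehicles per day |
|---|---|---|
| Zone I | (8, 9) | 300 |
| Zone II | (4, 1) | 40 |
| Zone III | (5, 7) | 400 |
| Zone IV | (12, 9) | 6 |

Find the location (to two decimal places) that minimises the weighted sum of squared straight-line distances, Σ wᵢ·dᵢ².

(6.21, 7.50)

The minimiser of Σwᵢ‖p−pᵢ‖² is the weighted centroid p* = (Σwᵢpᵢ)/(Σwᵢ).
Σwᵢ = 746.
Σwᵢxᵢ = 300·8 + 40·4 + 400·5 + 6·12 = 4632.
Σwᵢyᵢ = 300·9 + 40·1 + 400·7 + 6·9 = 5594.
x* = 4632/746 = 6.21, y* = 5594/746 = 7.50.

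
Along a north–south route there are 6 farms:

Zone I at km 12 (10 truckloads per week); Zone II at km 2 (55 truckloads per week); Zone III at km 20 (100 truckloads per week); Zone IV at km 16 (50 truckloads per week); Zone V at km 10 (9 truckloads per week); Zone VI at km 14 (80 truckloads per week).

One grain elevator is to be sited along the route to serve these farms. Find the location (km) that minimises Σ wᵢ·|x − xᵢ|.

x = 14

For a sum of weighted absolute distances on a line, the optimum is the weighted median (not the mean). Total weight W = 304; half-weight = 152.
Sort by position and accumulate weight:
  km 2 (Zone II, w=55) → cum 55
  km 10 (Zone V, w=9) → cum 64
  km 12 (Zone I, w=10) → cum 74
  km 14 (Zone VI, w=80) → cum 154  ≥ 152 → median here
  km 16 (Zone IV, w=50) → cum 204
  km 20 (Zone III, w=100) → cum 304
Optimal location: km 14.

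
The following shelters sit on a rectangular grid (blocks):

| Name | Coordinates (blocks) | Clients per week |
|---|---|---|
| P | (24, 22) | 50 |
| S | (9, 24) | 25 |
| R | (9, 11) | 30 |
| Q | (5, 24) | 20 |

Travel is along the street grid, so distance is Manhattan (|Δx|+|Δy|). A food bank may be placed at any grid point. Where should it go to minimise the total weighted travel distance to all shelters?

(9, 22)

Manhattan distance separates: Σwᵢ(|x−xᵢ|+|y−yᵢ|) = Σwᵢ|x−xᵢ| + Σwᵢ|y−yᵢ|, so x and y are optimised independently as 1-D weighted medians.
Total weight W = 125; half = 62.5.
x-coordinate, sorted with cumulative weight:
  x=5 (Q, w=20) cum 20
  x=9 (S, w=25) cum 45
  x=9 (R, w=30) cum 75  ← median
  x=24 (P, w=50) cum 125
⇒ x* = 9
y-coordinate, sorted with cumulative weight:
  y=11 (R, w=30) cum 30
  y=22 (P, w=50) cum 80  ← median
  y=24 (S, w=25) cum 105
  y=24 (Q, w=20) cum 125
⇒ y* = 22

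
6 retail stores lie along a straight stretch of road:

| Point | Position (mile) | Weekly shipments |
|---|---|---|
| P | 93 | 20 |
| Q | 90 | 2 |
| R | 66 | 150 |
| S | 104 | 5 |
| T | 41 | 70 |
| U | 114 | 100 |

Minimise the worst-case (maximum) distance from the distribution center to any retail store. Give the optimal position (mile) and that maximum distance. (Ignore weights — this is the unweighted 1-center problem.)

The 1-center on a line is the midpoint of the two extreme points: leftmost at 41, rightmost at 114.
Optimal location = (41 + 114)/2 = 77.5; maximum distance = (114 − 41)/2 = 36.5.

location 77.5, max distance 36.5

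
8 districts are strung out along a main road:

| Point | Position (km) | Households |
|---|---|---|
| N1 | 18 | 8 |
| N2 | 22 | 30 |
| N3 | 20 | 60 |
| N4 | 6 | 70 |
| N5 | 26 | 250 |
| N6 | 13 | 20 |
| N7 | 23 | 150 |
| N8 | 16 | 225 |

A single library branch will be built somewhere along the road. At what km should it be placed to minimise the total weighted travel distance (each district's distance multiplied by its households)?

For a sum of weighted absolute distances on a line, the optimum is the weighted median (not the mean). Total weight W = 813; half-weight = 406.5.
Sort by position and accumulate weight:
  km 6 (N4, w=70) → cum 70
  km 13 (N6, w=20) → cum 90
  km 16 (N8, w=225) → cum 315
  km 18 (N1, w=8) → cum 323
  km 20 (N3, w=60) → cum 383
  km 22 (N2, w=30) → cum 413  ≥ 406.5 → median here
  km 23 (N7, w=150) → cum 563
  km 26 (N5, w=250) → cum 813
Optimal location: km 22.

x = 22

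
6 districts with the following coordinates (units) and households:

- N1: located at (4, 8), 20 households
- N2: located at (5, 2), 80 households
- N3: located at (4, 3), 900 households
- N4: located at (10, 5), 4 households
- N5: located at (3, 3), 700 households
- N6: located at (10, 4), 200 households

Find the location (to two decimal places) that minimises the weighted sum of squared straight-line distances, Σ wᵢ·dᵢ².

The minimiser of Σwᵢ‖p−pᵢ‖² is the weighted centroid p* = (Σwᵢpᵢ)/(Σwᵢ).
Σwᵢ = 1904.
Σwᵢxᵢ = 20·4 + 80·5 + 900·4 + 4·10 + 700·3 + 200·10 = 8220.
Σwᵢyᵢ = 20·8 + 80·2 + 900·3 + 4·5 + 700·3 + 200·4 = 5940.
x* = 8220/1904 = 4.32, y* = 5940/1904 = 3.12.

(4.32, 3.12)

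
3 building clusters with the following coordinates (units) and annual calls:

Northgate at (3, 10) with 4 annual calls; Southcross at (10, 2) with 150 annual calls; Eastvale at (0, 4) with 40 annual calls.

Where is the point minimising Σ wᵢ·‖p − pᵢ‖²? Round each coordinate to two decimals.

(7.79, 2.58)

The minimiser of Σwᵢ‖p−pᵢ‖² is the weighted centroid p* = (Σwᵢpᵢ)/(Σwᵢ).
Σwᵢ = 194.
Σwᵢxᵢ = 4·3 + 150·10 + 40·0 = 1512.
Σwᵢyᵢ = 4·10 + 150·2 + 40·4 = 500.
x* = 1512/194 = 7.79, y* = 500/194 = 2.58.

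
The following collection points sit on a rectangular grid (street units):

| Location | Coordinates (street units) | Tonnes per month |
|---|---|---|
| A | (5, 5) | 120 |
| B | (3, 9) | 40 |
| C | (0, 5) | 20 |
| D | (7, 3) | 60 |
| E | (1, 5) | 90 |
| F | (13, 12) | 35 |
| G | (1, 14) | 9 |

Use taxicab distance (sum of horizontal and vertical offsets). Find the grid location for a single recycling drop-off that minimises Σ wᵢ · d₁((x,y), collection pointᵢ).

(5, 5)

Manhattan distance separates: Σwᵢ(|x−xᵢ|+|y−yᵢ|) = Σwᵢ|x−xᵢ| + Σwᵢ|y−yᵢ|, so x and y are optimised independently as 1-D weighted medians.
Total weight W = 374; half = 187.
x-coordinate, sorted with cumulative weight:
  x=0 (C, w=20) cum 20
  x=1 (E, w=90) cum 110
  x=1 (G, w=9) cum 119
  x=3 (B, w=40) cum 159
  x=5 (A, w=120) cum 279  ← median
  x=7 (D, w=60) cum 339
  x=13 (F, w=35) cum 374
⇒ x* = 5
y-coordinate, sorted with cumulative weight:
  y=3 (D, w=60) cum 60
  y=5 (A, w=120) cum 180
  y=5 (C, w=20) cum 200  ← median
  y=5 (E, w=90) cum 290
  y=9 (B, w=40) cum 330
  y=12 (F, w=35) cum 365
  y=14 (G, w=9) cum 374
⇒ y* = 5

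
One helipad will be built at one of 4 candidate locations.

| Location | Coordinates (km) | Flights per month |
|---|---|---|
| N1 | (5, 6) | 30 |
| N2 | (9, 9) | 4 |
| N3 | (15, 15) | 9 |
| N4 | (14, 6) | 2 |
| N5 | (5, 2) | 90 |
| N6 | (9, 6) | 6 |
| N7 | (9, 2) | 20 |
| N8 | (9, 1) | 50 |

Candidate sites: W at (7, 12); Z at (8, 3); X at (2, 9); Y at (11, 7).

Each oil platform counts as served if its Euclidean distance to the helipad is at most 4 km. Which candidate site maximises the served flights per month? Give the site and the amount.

Z, covering 166

Coverage radius r = 4 km; a point is covered iff (Δx)²+(Δy)² ≤ 4² = 16.
  W (7, 12): covers {N2} → 4
  Z (8, 3): covers {N5, N6, N7, N8} → 166
  X (2, 9): covers {none} → 0
  Y (11, 7): covers {N2, N4, N6} → 12
Maximum coverage at Z: 166 flights per month.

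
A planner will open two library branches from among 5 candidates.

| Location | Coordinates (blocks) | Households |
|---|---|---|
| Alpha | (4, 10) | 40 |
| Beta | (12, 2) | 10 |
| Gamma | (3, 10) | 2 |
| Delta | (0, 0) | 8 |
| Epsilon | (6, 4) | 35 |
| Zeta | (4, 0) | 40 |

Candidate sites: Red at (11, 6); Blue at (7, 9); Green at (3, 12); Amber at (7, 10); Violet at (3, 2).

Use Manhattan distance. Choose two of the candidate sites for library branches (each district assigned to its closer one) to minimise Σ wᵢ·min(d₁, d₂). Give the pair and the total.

Evaluate every pair (each demand assigned to the nearer of the two):
  {Green, Violet}: total = 549
  {Amber, Violet}: total = 553
  {Blue, Violet}: total = 595
  {Red, Violet}: total = 761
  {Red, Blue}: total = 1038
  {Blue, Green}: total = 1054
  {Red, Green}: total = 1059
  {Blue, Amber}: total = 1066
  {Red, Amber}: total = 1079
  {Green, Amber}: total = 1139
Best pair: {Green, Violet} with total 549.

{Green, Violet}, total 549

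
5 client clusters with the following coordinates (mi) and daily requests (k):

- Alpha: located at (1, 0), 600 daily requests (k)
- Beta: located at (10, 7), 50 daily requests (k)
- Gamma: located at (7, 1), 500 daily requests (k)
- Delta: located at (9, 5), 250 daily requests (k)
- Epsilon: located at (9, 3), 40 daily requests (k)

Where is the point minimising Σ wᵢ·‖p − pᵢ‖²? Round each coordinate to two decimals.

The minimiser of Σwᵢ‖p−pᵢ‖² is the weighted centroid p* = (Σwᵢpᵢ)/(Σwᵢ).
Σwᵢ = 1440.
Σwᵢxᵢ = 600·1 + 50·10 + 500·7 + 250·9 + 40·9 = 7210.
Σwᵢyᵢ = 600·0 + 50·7 + 500·1 + 250·5 + 40·3 = 2220.
x* = 7210/1440 = 5.01, y* = 2220/1440 = 1.54.

(5.01, 1.54)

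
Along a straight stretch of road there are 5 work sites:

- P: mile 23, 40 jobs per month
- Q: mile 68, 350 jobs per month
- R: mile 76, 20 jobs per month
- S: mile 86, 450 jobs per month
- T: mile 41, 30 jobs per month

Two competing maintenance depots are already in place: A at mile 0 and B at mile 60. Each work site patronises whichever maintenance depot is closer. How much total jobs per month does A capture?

The indifferent point is the midpoint (0+60)/2 = 30; work sites left of it (closer to A at 0) go to A, those right go to B.
  P at 23 (w=40) → A
  T at 41 (w=30) → B
  Q at 68 (w=350) → B
  R at 76 (w=20) → B
  S at 86 (w=450) → B
A captures 40; B captures 850.

40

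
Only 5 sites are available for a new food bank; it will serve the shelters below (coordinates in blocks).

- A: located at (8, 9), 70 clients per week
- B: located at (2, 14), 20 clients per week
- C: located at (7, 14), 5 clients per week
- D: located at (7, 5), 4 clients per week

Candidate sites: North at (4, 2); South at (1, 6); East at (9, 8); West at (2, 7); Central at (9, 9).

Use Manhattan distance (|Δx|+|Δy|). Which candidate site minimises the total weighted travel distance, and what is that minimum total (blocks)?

Total weighted distance at each candidate:
  North (4, 2): total = 1149
  South (1, 6): total = 978
  East (9, 8): total = 460
  West (2, 7): total = 788
  Central (9, 9): total = 369
Minimum is at Central with total 369 blocks.

Central, total 369 blocks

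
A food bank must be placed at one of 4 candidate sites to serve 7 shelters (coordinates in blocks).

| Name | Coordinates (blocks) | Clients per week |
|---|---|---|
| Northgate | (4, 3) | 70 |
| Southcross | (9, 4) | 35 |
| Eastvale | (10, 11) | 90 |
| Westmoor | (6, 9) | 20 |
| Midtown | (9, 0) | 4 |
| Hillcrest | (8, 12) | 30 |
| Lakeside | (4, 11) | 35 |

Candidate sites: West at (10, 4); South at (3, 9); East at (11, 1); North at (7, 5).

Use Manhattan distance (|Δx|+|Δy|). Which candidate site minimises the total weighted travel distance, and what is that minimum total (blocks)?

Total weighted distance at each candidate:
  West (10, 4): total = 2110
  South (3, 9): total = 2150
  East (11, 1): total = 3082
  North (7, 5): total = 1948
Minimum is at North with total 1948 blocks.

North, total 1948 blocks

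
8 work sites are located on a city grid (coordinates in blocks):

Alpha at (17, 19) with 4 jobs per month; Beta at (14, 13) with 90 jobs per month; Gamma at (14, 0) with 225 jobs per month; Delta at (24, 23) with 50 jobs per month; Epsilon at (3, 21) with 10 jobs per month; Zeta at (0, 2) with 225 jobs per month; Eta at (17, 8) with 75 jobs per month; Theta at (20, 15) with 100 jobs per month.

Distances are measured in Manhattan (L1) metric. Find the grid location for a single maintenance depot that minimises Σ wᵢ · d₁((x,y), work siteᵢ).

Manhattan distance separates: Σwᵢ(|x−xᵢ|+|y−yᵢ|) = Σwᵢ|x−xᵢ| + Σwᵢ|y−yᵢ|, so x and y are optimised independently as 1-D weighted medians.
Total weight W = 779; half = 389.5.
x-coordinate, sorted with cumulative weight:
  x=0 (Zeta, w=225) cum 225
  x=3 (Epsilon, w=10) cum 235
  x=14 (Beta, w=90) cum 325
  x=14 (Gamma, w=225) cum 550  ← median
  x=17 (Alpha, w=4) cum 554
  x=17 (Eta, w=75) cum 629
  x=20 (Theta, w=100) cum 729
  x=24 (Delta, w=50) cum 779
⇒ x* = 14
y-coordinate, sorted with cumulative weight:
  y=0 (Gamma, w=225) cum 225
  y=2 (Zeta, w=225) cum 450  ← median
  y=8 (Eta, w=75) cum 525
  y=13 (Beta, w=90) cum 615
  y=15 (Theta, w=100) cum 715
  y=19 (Alpha, w=4) cum 719
  y=21 (Epsilon, w=10) cum 729
  y=23 (Delta, w=50) cum 779
⇒ y* = 2

(14, 2)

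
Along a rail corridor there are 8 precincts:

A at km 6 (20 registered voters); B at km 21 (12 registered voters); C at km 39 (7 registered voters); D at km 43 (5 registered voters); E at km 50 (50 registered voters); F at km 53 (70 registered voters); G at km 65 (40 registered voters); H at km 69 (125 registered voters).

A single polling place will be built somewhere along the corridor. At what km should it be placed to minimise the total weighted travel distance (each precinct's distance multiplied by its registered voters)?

For a sum of weighted absolute distances on a line, the optimum is the weighted median (not the mean). Total weight W = 329; half-weight = 164.5.
Sort by position and accumulate weight:
  km 6 (A, w=20) → cum 20
  km 21 (B, w=12) → cum 32
  km 39 (C, w=7) → cum 39
  km 43 (D, w=5) → cum 44
  km 50 (E, w=50) → cum 94
  km 53 (F, w=70) → cum 164
  km 65 (G, w=40) → cum 204  ≥ 164.5 → median here
  km 69 (H, w=125) → cum 329
Optimal location: km 65.

x = 65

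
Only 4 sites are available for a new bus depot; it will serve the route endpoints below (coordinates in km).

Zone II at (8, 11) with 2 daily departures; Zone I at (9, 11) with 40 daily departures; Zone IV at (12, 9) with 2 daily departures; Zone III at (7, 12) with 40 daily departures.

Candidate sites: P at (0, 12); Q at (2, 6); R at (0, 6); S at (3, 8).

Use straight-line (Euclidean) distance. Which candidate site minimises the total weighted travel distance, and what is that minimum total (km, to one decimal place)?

Total weighted distance at each candidate:
  P (0, 12): total = 683.1
  Q (2, 6): total = 693.0
  R (0, 6): total = 824.2
  S (3, 8): total = 524.4
Minimum is at S with total 524.4 km.

S, total 524.4 km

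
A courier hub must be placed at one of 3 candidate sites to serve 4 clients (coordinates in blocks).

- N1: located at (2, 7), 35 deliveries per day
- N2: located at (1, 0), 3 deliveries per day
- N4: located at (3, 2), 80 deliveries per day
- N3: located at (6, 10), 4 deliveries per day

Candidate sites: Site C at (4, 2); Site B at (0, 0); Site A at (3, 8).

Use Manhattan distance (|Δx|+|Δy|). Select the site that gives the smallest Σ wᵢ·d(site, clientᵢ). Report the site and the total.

Site C, total 380 blocks

Total weighted distance at each candidate:
  Site C (4, 2): total = 380
  Site B (0, 0): total = 782
  Site A (3, 8): total = 600
Minimum is at Site C with total 380 blocks.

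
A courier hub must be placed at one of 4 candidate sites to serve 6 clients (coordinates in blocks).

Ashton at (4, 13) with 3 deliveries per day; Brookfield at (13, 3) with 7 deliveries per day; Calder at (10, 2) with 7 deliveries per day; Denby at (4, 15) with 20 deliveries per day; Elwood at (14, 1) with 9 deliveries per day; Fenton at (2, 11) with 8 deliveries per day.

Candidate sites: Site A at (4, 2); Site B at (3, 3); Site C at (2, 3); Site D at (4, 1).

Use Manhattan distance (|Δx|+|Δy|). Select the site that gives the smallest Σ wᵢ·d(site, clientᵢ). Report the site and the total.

Site A, total 592 blocks

Total weighted distance at each candidate:
  Site A (4, 2): total = 592
  Site B (3, 3): total = 608
  Site C (2, 3): total = 646
  Site D (4, 1): total = 628
Minimum is at Site A with total 592 blocks.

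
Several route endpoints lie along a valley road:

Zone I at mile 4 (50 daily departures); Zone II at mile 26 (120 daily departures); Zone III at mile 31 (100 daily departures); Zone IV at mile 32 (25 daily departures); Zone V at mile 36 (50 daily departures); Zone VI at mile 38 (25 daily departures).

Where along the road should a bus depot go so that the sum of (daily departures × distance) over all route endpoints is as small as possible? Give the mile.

x = 31

For a sum of weighted absolute distances on a line, the optimum is the weighted median (not the mean). Total weight W = 370; half-weight = 185.
Sort by position and accumulate weight:
  mile 4 (Zone I, w=50) → cum 50
  mile 26 (Zone II, w=120) → cum 170
  mile 31 (Zone III, w=100) → cum 270  ≥ 185 → median here
  mile 32 (Zone IV, w=25) → cum 295
  mile 36 (Zone V, w=50) → cum 345
  mile 38 (Zone VI, w=25) → cum 370
Optimal location: mile 31.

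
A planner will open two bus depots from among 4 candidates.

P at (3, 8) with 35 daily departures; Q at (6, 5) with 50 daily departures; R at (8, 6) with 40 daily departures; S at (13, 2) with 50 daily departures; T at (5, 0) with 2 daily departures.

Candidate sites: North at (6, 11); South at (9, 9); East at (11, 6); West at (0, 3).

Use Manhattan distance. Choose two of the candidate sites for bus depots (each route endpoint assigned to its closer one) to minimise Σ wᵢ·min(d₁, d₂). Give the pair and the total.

{North, East}, total 954

Evaluate every pair (each demand assigned to the nearer of the two):
  {North, East}: total = 954
  {South, East}: total = 989
  {East, West}: total = 1016
  {North, South}: total = 1244
  {South, West}: total = 1321
  {North, West}: total = 1506
Best pair: {North, East} with total 954.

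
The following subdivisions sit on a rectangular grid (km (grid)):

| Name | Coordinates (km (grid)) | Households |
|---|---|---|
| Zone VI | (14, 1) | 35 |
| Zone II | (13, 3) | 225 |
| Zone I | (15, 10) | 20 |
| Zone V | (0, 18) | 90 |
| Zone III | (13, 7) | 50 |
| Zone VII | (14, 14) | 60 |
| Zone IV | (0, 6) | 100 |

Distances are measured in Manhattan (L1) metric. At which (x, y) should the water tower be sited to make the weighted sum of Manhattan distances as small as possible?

(13, 6)

Manhattan distance separates: Σwᵢ(|x−xᵢ|+|y−yᵢ|) = Σwᵢ|x−xᵢ| + Σwᵢ|y−yᵢ|, so x and y are optimised independently as 1-D weighted medians.
Total weight W = 580; half = 290.
x-coordinate, sorted with cumulative weight:
  x=0 (Zone V, w=90) cum 90
  x=0 (Zone IV, w=100) cum 190
  x=13 (Zone II, w=225) cum 415  ← median
  x=13 (Zone III, w=50) cum 465
  x=14 (Zone VI, w=35) cum 500
  x=14 (Zone VII, w=60) cum 560
  x=15 (Zone I, w=20) cum 580
⇒ x* = 13
y-coordinate, sorted with cumulative weight:
  y=1 (Zone VI, w=35) cum 35
  y=3 (Zone II, w=225) cum 260
  y=6 (Zone IV, w=100) cum 360  ← median
  y=7 (Zone III, w=50) cum 410
  y=10 (Zone I, w=20) cum 430
  y=14 (Zone VII, w=60) cum 490
  y=18 (Zone V, w=90) cum 580
⇒ y* = 6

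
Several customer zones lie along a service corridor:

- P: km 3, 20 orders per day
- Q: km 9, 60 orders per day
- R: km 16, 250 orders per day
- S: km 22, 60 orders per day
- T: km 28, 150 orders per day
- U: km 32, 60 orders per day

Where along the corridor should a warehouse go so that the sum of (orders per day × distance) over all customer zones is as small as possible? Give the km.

x = 16

For a sum of weighted absolute distances on a line, the optimum is the weighted median (not the mean). Total weight W = 600; half-weight = 300.
Sort by position and accumulate weight:
  km 3 (P, w=20) → cum 20
  km 9 (Q, w=60) → cum 80
  km 16 (R, w=250) → cum 330  ≥ 300 → median here
  km 22 (S, w=60) → cum 390
  km 28 (T, w=150) → cum 540
  km 32 (U, w=60) → cum 600
Optimal location: km 16.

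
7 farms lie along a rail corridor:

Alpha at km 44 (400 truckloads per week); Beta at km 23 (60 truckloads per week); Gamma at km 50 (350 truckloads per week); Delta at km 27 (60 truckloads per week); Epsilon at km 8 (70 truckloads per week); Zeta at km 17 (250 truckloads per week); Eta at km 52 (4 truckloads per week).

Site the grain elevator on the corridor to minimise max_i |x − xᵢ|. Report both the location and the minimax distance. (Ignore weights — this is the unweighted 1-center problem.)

location 30, max distance 22

The 1-center on a line is the midpoint of the two extreme points: leftmost at 8, rightmost at 52.
Optimal location = (8 + 52)/2 = 30; maximum distance = (52 − 8)/2 = 22.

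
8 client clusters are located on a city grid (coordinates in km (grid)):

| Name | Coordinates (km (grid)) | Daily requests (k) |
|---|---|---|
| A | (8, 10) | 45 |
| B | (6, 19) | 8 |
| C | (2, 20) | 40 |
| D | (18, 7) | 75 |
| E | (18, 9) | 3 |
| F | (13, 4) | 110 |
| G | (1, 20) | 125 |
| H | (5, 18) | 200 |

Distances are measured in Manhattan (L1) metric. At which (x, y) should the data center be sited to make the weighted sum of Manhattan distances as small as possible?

Manhattan distance separates: Σwᵢ(|x−xᵢ|+|y−yᵢ|) = Σwᵢ|x−xᵢ| + Σwᵢ|y−yᵢ|, so x and y are optimised independently as 1-D weighted medians.
Total weight W = 606; half = 303.
x-coordinate, sorted with cumulative weight:
  x=1 (G, w=125) cum 125
  x=2 (C, w=40) cum 165
  x=5 (H, w=200) cum 365  ← median
  x=6 (B, w=8) cum 373
  x=8 (A, w=45) cum 418
  x=13 (F, w=110) cum 528
  x=18 (D, w=75) cum 603
  x=18 (E, w=3) cum 606
⇒ x* = 5
y-coordinate, sorted with cumulative weight:
  y=4 (F, w=110) cum 110
  y=7 (D, w=75) cum 185
  y=9 (E, w=3) cum 188
  y=10 (A, w=45) cum 233
  y=18 (H, w=200) cum 433  ← median
  y=19 (B, w=8) cum 441
  y=20 (C, w=40) cum 481
  y=20 (G, w=125) cum 606
⇒ y* = 18

(5, 18)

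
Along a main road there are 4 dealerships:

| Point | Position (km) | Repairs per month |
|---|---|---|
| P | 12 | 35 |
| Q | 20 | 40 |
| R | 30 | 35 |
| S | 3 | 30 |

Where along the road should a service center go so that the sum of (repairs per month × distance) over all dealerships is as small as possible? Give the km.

x = 20

For a sum of weighted absolute distances on a line, the optimum is the weighted median (not the mean). Total weight W = 140; half-weight = 70.
Sort by position and accumulate weight:
  km 3 (S, w=30) → cum 30
  km 12 (P, w=35) → cum 65
  km 20 (Q, w=40) → cum 105  ≥ 70 → median here
  km 30 (R, w=35) → cum 140
Optimal location: km 20.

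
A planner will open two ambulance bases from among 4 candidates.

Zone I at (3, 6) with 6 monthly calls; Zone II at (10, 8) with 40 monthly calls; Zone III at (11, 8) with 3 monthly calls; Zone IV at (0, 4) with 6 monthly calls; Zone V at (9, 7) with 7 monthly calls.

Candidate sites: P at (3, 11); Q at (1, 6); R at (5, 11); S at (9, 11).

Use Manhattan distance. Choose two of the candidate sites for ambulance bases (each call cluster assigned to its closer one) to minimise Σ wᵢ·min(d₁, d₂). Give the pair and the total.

{Q, S}, total 233

Evaluate every pair (each demand assigned to the nearer of the two):
  {Q, S}: total = 233
  {P, S}: total = 293
  {R, S}: total = 317
  {Q, R}: total = 433
  {P, R}: total = 493
  {P, Q}: total = 526
Best pair: {Q, S} with total 233.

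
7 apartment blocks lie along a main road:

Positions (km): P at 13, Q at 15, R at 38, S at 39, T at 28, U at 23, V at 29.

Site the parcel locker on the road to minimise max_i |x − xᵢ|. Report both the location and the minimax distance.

location 26, max distance 13

The 1-center on a line is the midpoint of the two extreme points: leftmost at 13, rightmost at 39.
Optimal location = (13 + 39)/2 = 26; maximum distance = (39 − 13)/2 = 13.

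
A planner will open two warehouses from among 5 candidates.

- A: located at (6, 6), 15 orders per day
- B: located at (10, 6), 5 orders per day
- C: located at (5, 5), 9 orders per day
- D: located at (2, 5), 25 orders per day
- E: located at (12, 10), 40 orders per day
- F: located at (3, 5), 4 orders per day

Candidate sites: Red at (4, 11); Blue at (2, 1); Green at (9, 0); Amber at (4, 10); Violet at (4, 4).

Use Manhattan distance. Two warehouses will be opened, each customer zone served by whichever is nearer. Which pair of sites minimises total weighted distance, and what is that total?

{Amber, Violet}, total 521

Evaluate every pair (each demand assigned to the nearer of the two):
  {Amber, Violet}: total = 521
  {Red, Violet}: total = 561
  {Blue, Amber}: total = 634
  {Green, Amber}: total = 698
  {Red, Blue}: total = 703
  {Red, Amber}: total = 713
  {Green, Violet}: total = 716
  {Blue, Violet}: total = 761
  {Red, Green}: total = 791
  {Blue, Green}: total = 873
Best pair: {Amber, Violet} with total 521.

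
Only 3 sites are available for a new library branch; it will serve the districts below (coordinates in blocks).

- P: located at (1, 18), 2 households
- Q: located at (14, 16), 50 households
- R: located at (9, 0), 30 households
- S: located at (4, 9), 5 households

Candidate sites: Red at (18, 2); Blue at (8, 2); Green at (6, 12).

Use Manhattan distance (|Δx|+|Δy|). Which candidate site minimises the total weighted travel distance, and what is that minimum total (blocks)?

Total weighted distance at each candidate:
  Red (18, 2): total = 1401
  Blue (8, 2): total = 1191
  Green (6, 12): total = 1097
Minimum is at Green with total 1097 blocks.

Green, total 1097 blocks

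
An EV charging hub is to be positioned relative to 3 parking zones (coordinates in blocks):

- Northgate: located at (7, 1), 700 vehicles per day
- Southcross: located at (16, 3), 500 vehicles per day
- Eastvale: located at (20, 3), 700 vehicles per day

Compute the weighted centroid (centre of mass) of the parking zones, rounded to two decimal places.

The minimiser of Σwᵢ‖p−pᵢ‖² is the weighted centroid p* = (Σwᵢpᵢ)/(Σwᵢ).
Σwᵢ = 1900.
Σwᵢxᵢ = 700·7 + 500·16 + 700·20 = 26900.
Σwᵢyᵢ = 700·1 + 500·3 + 700·3 = 4300.
x* = 26900/1900 = 14.16, y* = 4300/1900 = 2.26.

(14.16, 2.26)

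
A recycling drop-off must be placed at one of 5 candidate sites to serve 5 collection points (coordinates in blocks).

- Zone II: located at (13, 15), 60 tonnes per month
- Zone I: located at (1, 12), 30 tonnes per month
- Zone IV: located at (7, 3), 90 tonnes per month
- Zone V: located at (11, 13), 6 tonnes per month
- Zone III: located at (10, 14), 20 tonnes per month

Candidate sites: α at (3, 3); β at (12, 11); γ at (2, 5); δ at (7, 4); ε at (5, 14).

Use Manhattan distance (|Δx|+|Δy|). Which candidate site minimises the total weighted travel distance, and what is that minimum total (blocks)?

Total weighted distance at each candidate:
  α (3, 3): total = 2478
  β (12, 11): total = 1948
  γ (2, 5): total = 2572
  δ (7, 4): total = 1868
  ε (5, 14): total = 2032
Minimum is at δ with total 1868 blocks.

δ, total 1868 blocks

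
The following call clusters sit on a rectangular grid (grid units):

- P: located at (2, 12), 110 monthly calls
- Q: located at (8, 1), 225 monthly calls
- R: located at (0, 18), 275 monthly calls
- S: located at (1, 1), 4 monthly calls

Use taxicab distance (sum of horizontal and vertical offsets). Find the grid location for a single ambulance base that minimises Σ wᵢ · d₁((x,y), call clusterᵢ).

(2, 12)

Manhattan distance separates: Σwᵢ(|x−xᵢ|+|y−yᵢ|) = Σwᵢ|x−xᵢ| + Σwᵢ|y−yᵢ|, so x and y are optimised independently as 1-D weighted medians.
Total weight W = 614; half = 307.
x-coordinate, sorted with cumulative weight:
  x=0 (R, w=275) cum 275
  x=1 (S, w=4) cum 279
  x=2 (P, w=110) cum 389  ← median
  x=8 (Q, w=225) cum 614
⇒ x* = 2
y-coordinate, sorted with cumulative weight:
  y=1 (Q, w=225) cum 225
  y=1 (S, w=4) cum 229
  y=12 (P, w=110) cum 339  ← median
  y=18 (R, w=275) cum 614
⇒ y* = 12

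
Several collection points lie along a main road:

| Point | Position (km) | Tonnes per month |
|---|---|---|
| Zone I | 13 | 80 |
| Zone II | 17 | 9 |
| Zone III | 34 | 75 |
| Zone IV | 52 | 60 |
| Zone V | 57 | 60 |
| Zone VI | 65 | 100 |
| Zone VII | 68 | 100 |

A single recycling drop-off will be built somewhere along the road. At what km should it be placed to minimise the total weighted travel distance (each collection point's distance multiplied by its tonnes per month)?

For a sum of weighted absolute distances on a line, the optimum is the weighted median (not the mean). Total weight W = 484; half-weight = 242.
Sort by position and accumulate weight:
  km 13 (Zone I, w=80) → cum 80
  km 17 (Zone II, w=9) → cum 89
  km 34 (Zone III, w=75) → cum 164
  km 52 (Zone IV, w=60) → cum 224
  km 57 (Zone V, w=60) → cum 284  ≥ 242 → median here
  km 65 (Zone VI, w=100) → cum 384
  km 68 (Zone VII, w=100) → cum 484
Optimal location: km 57.

x = 57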